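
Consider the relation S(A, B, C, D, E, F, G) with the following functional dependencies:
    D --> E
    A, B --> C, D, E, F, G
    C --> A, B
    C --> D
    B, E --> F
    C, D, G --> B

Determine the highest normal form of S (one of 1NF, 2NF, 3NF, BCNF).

2NF

Candidate keys: {A, B}, {C}. Prime attributes: {A, B, C}.
For D --> E we have {D}⁺ = {D, E}; {D} is not a superkey, so BCNF fails.
D --> E determines the non-prime attribute {E} from a non-superkey — 3NF is violated.
Checking every proper subset of each key, none determines a non-prime attribute — 2NF is satisfied.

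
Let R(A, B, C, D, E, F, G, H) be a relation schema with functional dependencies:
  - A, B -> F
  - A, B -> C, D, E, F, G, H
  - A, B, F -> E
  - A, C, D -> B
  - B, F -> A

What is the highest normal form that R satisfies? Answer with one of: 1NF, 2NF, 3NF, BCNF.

Candidate keys: {A, B}, {A, C, D}, {B, F}. Prime attributes: {A, B, C, D, F}.
Every FD has a superkey on the left, so the relation is in BCNF.

BCNF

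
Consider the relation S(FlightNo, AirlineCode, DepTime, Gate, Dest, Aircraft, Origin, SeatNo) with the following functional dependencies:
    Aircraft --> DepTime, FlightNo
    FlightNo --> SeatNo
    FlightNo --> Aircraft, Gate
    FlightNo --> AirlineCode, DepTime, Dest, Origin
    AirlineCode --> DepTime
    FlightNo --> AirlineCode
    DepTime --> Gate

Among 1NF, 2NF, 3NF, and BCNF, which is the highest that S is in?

2NF

Candidate keys: {Aircraft}, {FlightNo}. Prime attributes: {Aircraft, FlightNo}.
AirlineCode --> DepTime: {AirlineCode}⁺ = {AirlineCode, DepTime, Gate}, which is not all of the attributes, so the left side is not a superkey — BCNF is violated.
AirlineCode --> DepTime determines the non-prime attribute {DepTime} from a non-superkey — 3NF is violated.
With only single-attribute keys there can be no partial dependency, so 2NF holds.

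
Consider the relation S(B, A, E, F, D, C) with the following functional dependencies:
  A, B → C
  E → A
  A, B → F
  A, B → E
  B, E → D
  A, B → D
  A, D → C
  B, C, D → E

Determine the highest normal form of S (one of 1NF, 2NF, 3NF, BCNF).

Candidate keys: {A, B}, {B, C, D}, {B, E}. Prime attributes: {A, B, C, D, E}.
E → A breaks BCNF: {E}⁺ = {A, E}, so {E} is not a superkey.
Its right-hand attributes {A} are all prime, as are those of every other non-superkey FD — the relation is in 3NF.

3NF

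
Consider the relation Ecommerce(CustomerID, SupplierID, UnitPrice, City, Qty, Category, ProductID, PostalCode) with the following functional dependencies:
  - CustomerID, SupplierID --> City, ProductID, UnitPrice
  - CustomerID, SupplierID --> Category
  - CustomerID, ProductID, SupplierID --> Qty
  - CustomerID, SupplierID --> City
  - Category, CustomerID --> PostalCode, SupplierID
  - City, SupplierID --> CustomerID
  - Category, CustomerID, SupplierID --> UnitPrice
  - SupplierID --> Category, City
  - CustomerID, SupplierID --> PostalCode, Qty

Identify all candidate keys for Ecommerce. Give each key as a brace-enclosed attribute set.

{Category, CustomerID}, {SupplierID}

{SupplierID} is a candidate key since {SupplierID}⁺ = {Category, City, CustomerID, PostalCode, ProductID, Qty, SupplierID, UnitPrice} covers every attribute.
{Category, CustomerID} is a candidate key since {Category, CustomerID}⁺ = {Category, City, CustomerID, PostalCode, ProductID, Qty, SupplierID, UnitPrice} covers every attribute.
No proper subset of any of these is a key, and no other minimal superkey exists.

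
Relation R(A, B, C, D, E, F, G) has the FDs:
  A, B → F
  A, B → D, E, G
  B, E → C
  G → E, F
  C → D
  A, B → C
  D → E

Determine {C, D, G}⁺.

{C, D, E, F, G}

Start with {C, D, G}.
G → E, F applies; add {E, F} → now {C, D, E, F, G}.
No further FD applies.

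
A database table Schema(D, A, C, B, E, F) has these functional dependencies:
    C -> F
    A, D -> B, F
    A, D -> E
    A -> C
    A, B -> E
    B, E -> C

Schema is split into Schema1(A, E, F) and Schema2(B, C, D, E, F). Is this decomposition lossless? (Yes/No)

Common attributes: {E, F}; their closure is {E, F}.
The closure covers neither Schema1 nor Schema2 entirely; the join is not lossless.

No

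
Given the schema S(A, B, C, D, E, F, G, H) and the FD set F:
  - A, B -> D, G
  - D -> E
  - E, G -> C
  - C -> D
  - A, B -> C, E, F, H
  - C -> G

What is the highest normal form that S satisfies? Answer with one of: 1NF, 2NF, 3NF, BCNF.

Candidate key: {A, B}. Prime attributes: {A, B}.
D -> E breaks BCNF: {D}⁺ = {D, E}, so {D} is not a superkey.
Because {E} is non-prime and the left side of D -> E is not a superkey, the relation is not in 3NF.
No non-prime attribute depends on a proper subset of any candidate key, so 2NF holds.

2NF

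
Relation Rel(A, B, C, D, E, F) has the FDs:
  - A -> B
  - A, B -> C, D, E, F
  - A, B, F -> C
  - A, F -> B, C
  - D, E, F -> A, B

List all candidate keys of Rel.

{A}, {D, E, F}

{A}⁺ = {A, B, C, D, E, F}, which is every attribute, so {A} is a candidate key.
{D, E, F}⁺ = {A, B, C, D, E, F}, which is every attribute, so {D, E, F} is a candidate key.
No proper subset of any of these is a key, and no other minimal superkey exists.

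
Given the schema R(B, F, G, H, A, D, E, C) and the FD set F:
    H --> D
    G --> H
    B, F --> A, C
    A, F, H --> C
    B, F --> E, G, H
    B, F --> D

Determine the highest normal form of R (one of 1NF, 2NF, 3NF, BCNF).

Candidate key: {B, F}. Prime attributes: {B, F}.
H --> D breaks BCNF: {H}⁺ = {D, H}, so {H} is not a superkey.
H --> D determines the non-prime attribute {D} from a non-superkey — 3NF is violated.
No proper subset of a key has a non-prime attribute in its closure, so there is no partial dependency; 2NF holds.

2NF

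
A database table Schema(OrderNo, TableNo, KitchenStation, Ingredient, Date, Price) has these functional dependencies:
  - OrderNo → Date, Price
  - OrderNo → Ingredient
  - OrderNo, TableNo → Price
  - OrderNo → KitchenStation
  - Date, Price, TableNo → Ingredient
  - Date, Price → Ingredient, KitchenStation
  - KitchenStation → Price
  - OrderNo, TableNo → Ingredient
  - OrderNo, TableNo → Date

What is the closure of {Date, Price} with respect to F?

Start with {Date, Price}.
Date, Price → Ingredient, KitchenStation applies; add {Ingredient, KitchenStation} → now {Date, Ingredient, KitchenStation, Price}.
No further FD applies.

{Date, Ingredient, KitchenStation, Price}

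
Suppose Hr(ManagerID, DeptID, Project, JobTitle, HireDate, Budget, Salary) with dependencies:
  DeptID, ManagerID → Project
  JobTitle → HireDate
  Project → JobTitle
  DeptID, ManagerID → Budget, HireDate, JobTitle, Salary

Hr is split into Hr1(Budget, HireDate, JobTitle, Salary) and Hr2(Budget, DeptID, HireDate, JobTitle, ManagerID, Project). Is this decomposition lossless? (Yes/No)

Common attributes: {Budget, HireDate, JobTitle}; their closure is {Budget, HireDate, JobTitle}.
The closure covers neither Hr1 nor Hr2 entirely; the join is not lossless.

No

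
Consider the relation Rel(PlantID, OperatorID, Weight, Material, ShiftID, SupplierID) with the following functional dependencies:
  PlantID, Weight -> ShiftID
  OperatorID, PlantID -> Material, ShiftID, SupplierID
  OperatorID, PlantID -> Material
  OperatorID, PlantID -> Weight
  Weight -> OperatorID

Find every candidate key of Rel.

{PlantID} never appears on the right of any FD, so every key must include it.
{OperatorID, PlantID} is a candidate key since {OperatorID, PlantID}⁺ = {Material, OperatorID, PlantID, ShiftID, SupplierID, Weight} covers every attribute.
{PlantID, Weight} is a candidate key since {PlantID, Weight}⁺ = {Material, OperatorID, PlantID, ShiftID, SupplierID, Weight} covers every attribute.
These are minimal and exhaustive — every other superkey contains one of them.

{OperatorID, PlantID}, {PlantID, Weight}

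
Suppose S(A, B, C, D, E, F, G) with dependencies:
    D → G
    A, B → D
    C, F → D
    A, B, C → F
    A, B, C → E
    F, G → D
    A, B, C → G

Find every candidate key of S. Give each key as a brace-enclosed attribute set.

{A, B, C}

{A, B, C} never appear on the right of any FD, so every key must include all of them.
Closure of {A, B, C} is {A, B, C, D, E, F, G}, the whole schema; {A, B, C} is a candidate key.
No smaller or unrelated set reaches every attribute, so there are no other keys.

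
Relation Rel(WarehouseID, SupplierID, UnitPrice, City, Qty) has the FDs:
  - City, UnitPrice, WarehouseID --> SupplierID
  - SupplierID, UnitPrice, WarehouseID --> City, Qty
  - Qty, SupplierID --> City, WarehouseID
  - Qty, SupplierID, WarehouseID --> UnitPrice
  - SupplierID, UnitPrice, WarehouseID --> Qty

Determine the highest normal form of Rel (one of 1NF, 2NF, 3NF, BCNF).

Candidate keys: {City, UnitPrice, WarehouseID}, {Qty, SupplierID}, {SupplierID, UnitPrice, WarehouseID}. Prime attributes: {City, Qty, SupplierID, UnitPrice, WarehouseID}.
The left-hand side of every FD is a superkey, so BCNF is satisfied.

BCNF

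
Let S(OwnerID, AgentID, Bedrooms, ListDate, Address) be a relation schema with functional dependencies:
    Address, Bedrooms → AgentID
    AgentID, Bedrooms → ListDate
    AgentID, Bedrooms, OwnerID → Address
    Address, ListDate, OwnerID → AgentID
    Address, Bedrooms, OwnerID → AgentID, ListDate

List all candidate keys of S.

{Address, Bedrooms, OwnerID}, {AgentID, Bedrooms, OwnerID}

No FD produces {Bedrooms, OwnerID}, so they must be in every candidate key.
{Address, Bedrooms, OwnerID}⁺ = {Address, AgentID, Bedrooms, ListDate, OwnerID}, which is every attribute, so {Address, Bedrooms, OwnerID} is a candidate key.
{AgentID, Bedrooms, OwnerID}⁺ = {Address, AgentID, Bedrooms, ListDate, OwnerID}, which is every attribute, so {AgentID, Bedrooms, OwnerID} is a candidate key.
These are minimal and exhaustive — every other superkey contains one of them.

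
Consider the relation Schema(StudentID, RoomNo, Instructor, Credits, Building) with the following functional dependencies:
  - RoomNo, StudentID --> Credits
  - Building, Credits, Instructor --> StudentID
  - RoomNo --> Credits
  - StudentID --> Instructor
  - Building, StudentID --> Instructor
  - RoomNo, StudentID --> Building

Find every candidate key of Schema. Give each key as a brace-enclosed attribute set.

Attributes never on any right-hand side: {RoomNo} — every candidate key must contain it.
{RoomNo, StudentID} is a candidate key since {RoomNo, StudentID}⁺ = {Building, Credits, Instructor, RoomNo, StudentID} covers every attribute.
{Building, Instructor, RoomNo} is a candidate key since {Building, Instructor, RoomNo}⁺ = {Building, Credits, Instructor, RoomNo, StudentID} covers every attribute.
No proper subset of any of these is a key, and no other minimal superkey exists.

{Building, Instructor, RoomNo}, {RoomNo, StudentID}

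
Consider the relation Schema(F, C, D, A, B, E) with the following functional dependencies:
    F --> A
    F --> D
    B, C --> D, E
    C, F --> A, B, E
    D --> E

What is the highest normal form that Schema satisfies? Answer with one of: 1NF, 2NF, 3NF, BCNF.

Candidate key: {C, F}. Prime attributes: {C, F}.
F --> A breaks BCNF: {F}⁺ = {A, D, E, F}, so {F} is not a superkey.
F --> A has non-prime {A} on the right and a non-superkey on the left, so 3NF fails.
{F} is a proper subset of the key {C, F}, and {F}⁺ contains the non-prime attributes {A, D, E} — a partial dependency, so 2NF is violated.

1NF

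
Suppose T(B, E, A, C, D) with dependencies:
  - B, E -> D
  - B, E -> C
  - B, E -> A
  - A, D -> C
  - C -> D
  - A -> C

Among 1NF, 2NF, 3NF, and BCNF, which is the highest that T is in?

Candidate key: {B, E}. Prime attributes: {B, E}.
A, D -> C: {A, D}⁺ = {A, C, D}, which is not all of the attributes, so the left side is not a superkey — BCNF is violated.
Because {C} is non-prime and the left side of A, D -> C is not a superkey, the relation is not in 3NF.
No proper subset of a key has a non-prime attribute in its closure, so there is no partial dependency; 2NF holds.

2NF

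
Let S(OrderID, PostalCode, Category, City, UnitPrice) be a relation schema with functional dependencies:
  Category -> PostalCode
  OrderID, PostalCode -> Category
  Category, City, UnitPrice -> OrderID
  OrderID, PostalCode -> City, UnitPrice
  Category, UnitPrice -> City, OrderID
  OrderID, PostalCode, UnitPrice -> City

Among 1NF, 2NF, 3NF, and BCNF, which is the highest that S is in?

Candidate keys: {Category, OrderID}, {Category, UnitPrice}, {OrderID, PostalCode}. Prime attributes: {Category, OrderID, PostalCode, UnitPrice}.
For Category -> PostalCode we have {Category}⁺ = {Category, PostalCode}; {Category} is not a superkey, so BCNF fails.
Its right-hand attributes {PostalCode} are all prime, as are those of every other non-superkey FD — the relation is in 3NF.

3NF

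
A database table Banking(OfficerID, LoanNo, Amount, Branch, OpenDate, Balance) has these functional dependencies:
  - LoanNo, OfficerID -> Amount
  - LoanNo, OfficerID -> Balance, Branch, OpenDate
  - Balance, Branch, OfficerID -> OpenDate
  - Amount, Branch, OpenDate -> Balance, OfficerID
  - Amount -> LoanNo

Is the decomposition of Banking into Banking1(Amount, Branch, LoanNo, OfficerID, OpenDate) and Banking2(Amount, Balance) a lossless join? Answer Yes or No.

No

Common attributes: {Amount}; their closure is {Amount, LoanNo}.
Banking1 ⊄ {Amount, LoanNo} and Banking2 ⊄ {Amount, LoanNo}, so the split is lossy.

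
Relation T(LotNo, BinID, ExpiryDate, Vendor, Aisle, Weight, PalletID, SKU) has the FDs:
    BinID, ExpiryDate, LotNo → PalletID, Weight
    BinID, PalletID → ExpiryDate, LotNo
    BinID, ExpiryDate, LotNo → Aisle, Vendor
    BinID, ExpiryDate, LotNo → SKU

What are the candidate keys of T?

{BinID} never appears on the right of any FD, so every key must include it.
Closure of {BinID, PalletID} is {Aisle, BinID, ExpiryDate, LotNo, PalletID, SKU, Vendor, Weight}, the whole schema; {BinID, PalletID} is a candidate key.
Closure of {BinID, ExpiryDate, LotNo} is {Aisle, BinID, ExpiryDate, LotNo, PalletID, SKU, Vendor, Weight}, the whole schema; {BinID, ExpiryDate, LotNo} is a candidate key.
No proper subset of any of these is a key, and no other minimal superkey exists.

{BinID, ExpiryDate, LotNo}, {BinID, PalletID}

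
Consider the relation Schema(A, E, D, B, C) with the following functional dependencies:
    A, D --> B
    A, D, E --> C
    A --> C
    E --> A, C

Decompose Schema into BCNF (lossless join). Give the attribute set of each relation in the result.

{A, B, D}; {A, C}; {A, E}; {D, E}

Candidate key of the original relation: {D, E}.
{A, B, C, D, E}: {A, D} determines {A, B, C, D} here but is not a superkey — split on A, D --> B, C, giving {A, B, C, D} and {A, D, E}.
{A, B, C, D}: {A} determines {A, C} here but is not a superkey — split on A --> C, giving {A, C} and {A, B, D}.
{A, C}: every determinant is a superkey — BCNF.
{A, B, D}: every determinant is a superkey — BCNF.
{A, D, E}: {E} determines {A, E} here but is not a superkey — split on E --> A, giving {A, E} and {D, E}.
{A, E}: every determinant is a superkey — BCNF.
{D, E}: every determinant is a superkey — BCNF.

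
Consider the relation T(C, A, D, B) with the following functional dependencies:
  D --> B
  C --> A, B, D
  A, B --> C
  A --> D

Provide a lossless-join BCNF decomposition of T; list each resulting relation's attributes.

Candidate keys of the original relation: {A}, {C}.
In {A, B, C, D}, {D} is not a superkey ({D}⁺ restricted to this set is {B, D}), so split on D --> B into {B, D} and {A, C, D}.
{B, D} has no BCNF violation.
{A, C, D} has no BCNF violation.

{A, C, D}; {B, D}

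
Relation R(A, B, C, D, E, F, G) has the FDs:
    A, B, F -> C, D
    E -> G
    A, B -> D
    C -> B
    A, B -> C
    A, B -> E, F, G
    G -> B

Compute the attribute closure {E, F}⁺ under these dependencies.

Start with {E, F}.
E -> G applies; add {G} → now {E, F, G}.
G -> B applies; add {B} → now {B, E, F, G}.
No further FD applies.

{B, E, F, G}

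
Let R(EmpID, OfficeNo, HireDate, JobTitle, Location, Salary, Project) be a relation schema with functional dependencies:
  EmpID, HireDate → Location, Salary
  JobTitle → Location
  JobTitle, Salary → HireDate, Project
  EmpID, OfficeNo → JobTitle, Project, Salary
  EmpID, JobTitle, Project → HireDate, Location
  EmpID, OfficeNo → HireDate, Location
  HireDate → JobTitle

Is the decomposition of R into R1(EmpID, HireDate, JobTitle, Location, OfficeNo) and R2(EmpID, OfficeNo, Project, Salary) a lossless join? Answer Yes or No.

Yes

Common attributes: {EmpID, OfficeNo}; their closure is {EmpID, HireDate, JobTitle, Location, OfficeNo, Project, Salary}.
R1 is contained in that closure, so R1 ∩ R2 → R1 holds and the join is lossless.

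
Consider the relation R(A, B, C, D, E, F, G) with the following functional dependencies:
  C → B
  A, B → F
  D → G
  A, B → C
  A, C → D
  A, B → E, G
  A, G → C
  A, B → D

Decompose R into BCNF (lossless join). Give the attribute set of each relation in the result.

{A, C, D, E, F}; {B, C}; {D, G}

Candidate keys of the original relation: {A, B}, {A, C}, {A, D}, {A, G}.
{A, B, C, D, E, F, G}: {C} determines {B, C} here but is not a superkey — split on C → B, giving {B, C} and {A, C, D, E, F, G}.
{B, C}: every determinant is a superkey — BCNF.
{A, C, D, E, F, G}: {D} determines {D, G} here but is not a superkey — split on D → G, giving {D, G} and {A, C, D, E, F}.
{D, G}: every determinant is a superkey — BCNF.
{A, C, D, E, F}: every determinant is a superkey — BCNF.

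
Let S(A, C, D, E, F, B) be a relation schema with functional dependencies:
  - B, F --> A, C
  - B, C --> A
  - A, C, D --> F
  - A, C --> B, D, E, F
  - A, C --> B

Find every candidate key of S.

Closure of {A, C} is {A, B, C, D, E, F}, the whole schema; {A, C} is a candidate key.
Closure of {B, C} is {A, B, C, D, E, F}, the whole schema; {B, C} is a candidate key.
Closure of {B, F} is {A, B, C, D, E, F}, the whole schema; {B, F} is a candidate key.
No proper subset of any of these is a key, and no other minimal superkey exists.

{A, C}, {B, C}, {B, F}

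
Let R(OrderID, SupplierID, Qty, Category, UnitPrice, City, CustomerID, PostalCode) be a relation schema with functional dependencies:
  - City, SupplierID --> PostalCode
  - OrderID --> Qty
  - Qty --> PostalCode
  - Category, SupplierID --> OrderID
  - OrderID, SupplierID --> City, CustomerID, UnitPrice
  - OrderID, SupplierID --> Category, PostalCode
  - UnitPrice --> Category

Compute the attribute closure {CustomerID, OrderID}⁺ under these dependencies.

{CustomerID, OrderID, PostalCode, Qty}

Start with {CustomerID, OrderID}.
OrderID --> Qty applies; add {Qty} → now {CustomerID, OrderID, Qty}.
Qty --> PostalCode applies; add {PostalCode} → now {CustomerID, OrderID, PostalCode, Qty}.
No further FD applies.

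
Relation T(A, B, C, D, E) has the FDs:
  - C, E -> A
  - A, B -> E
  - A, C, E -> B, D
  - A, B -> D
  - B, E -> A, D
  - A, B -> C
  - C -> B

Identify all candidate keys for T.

{A, B}⁺ = {A, B, C, D, E} — all of the relation — so {A, B} is a candidate key.
{A, C}⁺ = {A, B, C, D, E} — all of the relation — so {A, C} is a candidate key.
{B, E}⁺ = {A, B, C, D, E} — all of the relation — so {B, E} is a candidate key.
{C, E}⁺ = {A, B, C, D, E} — all of the relation — so {C, E} is a candidate key.
No proper subset of any of these is a key, and no other minimal superkey exists.

{A, B}, {A, C}, {B, E}, {C, E}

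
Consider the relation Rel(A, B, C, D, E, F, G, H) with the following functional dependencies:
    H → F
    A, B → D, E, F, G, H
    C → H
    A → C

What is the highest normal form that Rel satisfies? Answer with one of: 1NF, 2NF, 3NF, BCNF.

1NF

Candidate key: {A, B}. Prime attributes: {A, B}.
H → F breaks BCNF: {H}⁺ = {F, H}, so {H} is not a superkey.
H → F has non-prime {F} on the right and a non-superkey on the left, so 3NF fails.
The proper key subset {A} of {A, B} determines non-prime {C, F, H}, so the relation is not even in 2NF.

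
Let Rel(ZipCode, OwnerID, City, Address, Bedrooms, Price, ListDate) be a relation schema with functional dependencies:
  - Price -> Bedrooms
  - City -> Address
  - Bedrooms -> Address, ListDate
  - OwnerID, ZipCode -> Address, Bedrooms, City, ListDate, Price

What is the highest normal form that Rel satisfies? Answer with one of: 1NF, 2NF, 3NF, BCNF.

Candidate key: {OwnerID, ZipCode}. Prime attributes: {OwnerID, ZipCode}.
Price -> Bedrooms: {Price}⁺ = {Address, Bedrooms, ListDate, Price}, which is not all of the attributes, so the left side is not a superkey — BCNF is violated.
Price -> Bedrooms has non-prime {Bedrooms} on the right and a non-superkey on the left, so 3NF fails.
No non-prime attribute depends on a proper subset of any candidate key, so 2NF holds.

2NF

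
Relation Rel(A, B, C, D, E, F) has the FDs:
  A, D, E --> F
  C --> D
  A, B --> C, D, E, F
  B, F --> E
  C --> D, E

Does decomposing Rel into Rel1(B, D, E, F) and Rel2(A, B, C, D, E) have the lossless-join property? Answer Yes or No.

Rel1 ∩ Rel2 = {B, D, E}; its closure under F is {B, D, E}.
Neither Rel1 nor Rel2 is contained in that closure, so the decomposition is lossy.

No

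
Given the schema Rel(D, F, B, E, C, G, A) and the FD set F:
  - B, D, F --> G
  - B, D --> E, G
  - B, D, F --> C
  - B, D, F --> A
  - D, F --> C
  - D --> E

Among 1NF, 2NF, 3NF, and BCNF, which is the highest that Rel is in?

1NF

Candidate key: {B, D, F}. Prime attributes: {B, D, F}.
B, D --> E, G: {B, D}⁺ = {B, D, E, G}, which is not all of the attributes, so the left side is not a superkey — BCNF is violated.
B, D --> E, G has non-prime {E, G} on the right and a non-superkey on the left, so 3NF fails.
{D} is a proper subset of the key {B, D, F}, and {D}⁺ contains the non-prime attribute {E} — a partial dependency, so 2NF is violated.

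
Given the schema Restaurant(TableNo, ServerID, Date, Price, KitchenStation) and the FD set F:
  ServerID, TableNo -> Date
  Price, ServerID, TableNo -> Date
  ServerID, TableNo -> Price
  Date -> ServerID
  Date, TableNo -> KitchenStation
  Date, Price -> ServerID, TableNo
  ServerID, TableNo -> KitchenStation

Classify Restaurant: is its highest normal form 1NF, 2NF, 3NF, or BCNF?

Candidate keys: {Date, Price}, {Date, TableNo}, {ServerID, TableNo}. Prime attributes: {Date, Price, ServerID, TableNo}.
For Date -> ServerID we have {Date}⁺ = {Date, ServerID}; {Date} is not a superkey, so BCNF fails.
Since {ServerID} ⊆ prime attributes and every other non-superkey FD also has a prime right side, the schema is in 3NF.

3NF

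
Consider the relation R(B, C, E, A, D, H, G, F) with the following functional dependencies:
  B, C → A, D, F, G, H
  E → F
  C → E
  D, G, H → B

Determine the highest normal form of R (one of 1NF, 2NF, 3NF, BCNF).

1NF

Candidate keys: {B, C}, {C, D, G, H}. Prime attributes: {B, C, D, G, H}.
E → F: {E}⁺ = {E, F}, which is not all of the attributes, so the left side is not a superkey — BCNF is violated.
E → F determines the non-prime attribute {F} from a non-superkey — 3NF is violated.
Since {C} ⊂ {B, C} and {C}⁺ ⊇ {E, F} with {E, F} non-prime, there is a partial dependency; 2NF fails.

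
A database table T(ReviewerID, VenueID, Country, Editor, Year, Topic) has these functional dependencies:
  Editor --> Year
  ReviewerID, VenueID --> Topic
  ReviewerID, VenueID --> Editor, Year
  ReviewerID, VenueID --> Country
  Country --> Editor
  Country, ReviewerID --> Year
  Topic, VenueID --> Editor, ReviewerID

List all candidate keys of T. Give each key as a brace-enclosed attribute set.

No FD produces {VenueID}, so it must be in every candidate key.
{ReviewerID, VenueID}⁺ = {Country, Editor, ReviewerID, Topic, VenueID, Year} — all of the relation — so {ReviewerID, VenueID} is a candidate key.
{Topic, VenueID}⁺ = {Country, Editor, ReviewerID, Topic, VenueID, Year} — all of the relation — so {Topic, VenueID} is a candidate key.
No proper subset of any of these is a key, and no other minimal superkey exists.

{ReviewerID, VenueID}, {Topic, VenueID}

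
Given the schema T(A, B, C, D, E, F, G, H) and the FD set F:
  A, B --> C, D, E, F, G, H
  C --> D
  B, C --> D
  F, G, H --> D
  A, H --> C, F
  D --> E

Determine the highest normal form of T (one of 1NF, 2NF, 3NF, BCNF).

Candidate key: {A, B}. Prime attributes: {A, B}.
C --> D: {C}⁺ = {C, D, E}, which is not all of the attributes, so the left side is not a superkey — BCNF is violated.
Because {D} is non-prime and the left side of C --> D is not a superkey, the relation is not in 3NF.
No proper subset of a key has a non-prime attribute in its closure, so there is no partial dependency; 2NF holds.

2NF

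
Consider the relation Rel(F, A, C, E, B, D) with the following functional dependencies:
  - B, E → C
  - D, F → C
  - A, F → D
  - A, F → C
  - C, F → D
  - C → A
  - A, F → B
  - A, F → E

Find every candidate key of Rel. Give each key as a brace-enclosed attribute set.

{A, F}, {B, E, F}, {C, F}, {D, F}

{F} never appears on the right of any FD, so every key must include it.
{A, F}⁺ = {A, B, C, D, E, F} — all of the relation — so {A, F} is a candidate key.
{C, F}⁺ = {A, B, C, D, E, F} — all of the relation — so {C, F} is a candidate key.
{D, F}⁺ = {A, B, C, D, E, F} — all of the relation — so {D, F} is a candidate key.
{B, E, F}⁺ = {A, B, C, D, E, F} — all of the relation — so {B, E, F} is a candidate key.
Any other superkey properly contains one of these, so there are no further candidate keys.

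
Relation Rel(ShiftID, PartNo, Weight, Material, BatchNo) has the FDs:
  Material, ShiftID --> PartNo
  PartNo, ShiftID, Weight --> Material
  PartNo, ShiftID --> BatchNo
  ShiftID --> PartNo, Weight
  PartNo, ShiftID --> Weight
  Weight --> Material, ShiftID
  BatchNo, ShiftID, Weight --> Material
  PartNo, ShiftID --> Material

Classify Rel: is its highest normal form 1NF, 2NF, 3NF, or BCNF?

BCNF

Candidate keys: {ShiftID}, {Weight}. Prime attributes: {ShiftID, Weight}.
Every FD has a superkey on the left, so the relation is in BCNF.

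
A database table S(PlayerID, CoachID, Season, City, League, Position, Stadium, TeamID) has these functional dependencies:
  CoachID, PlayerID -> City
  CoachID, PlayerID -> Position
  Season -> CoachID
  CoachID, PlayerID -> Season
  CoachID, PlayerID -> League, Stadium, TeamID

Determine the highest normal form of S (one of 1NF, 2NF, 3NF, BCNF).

3NF

Candidate keys: {CoachID, PlayerID}, {PlayerID, Season}. Prime attributes: {CoachID, PlayerID, Season}.
For Season -> CoachID we have {Season}⁺ = {CoachID, Season}; {Season} is not a superkey, so BCNF fails.
But every attribute on its right side ({CoachID}) is prime, and the same holds for every other non-superkey FD, so 3NF still holds.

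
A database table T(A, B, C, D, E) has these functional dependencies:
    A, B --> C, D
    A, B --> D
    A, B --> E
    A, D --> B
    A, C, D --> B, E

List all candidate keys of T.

{A, B}, {A, D}

No FD produces {A}, so it must be in every candidate key.
{A, B}⁺ = {A, B, C, D, E} — all of the relation — so {A, B} is a candidate key.
{A, D}⁺ = {A, B, C, D, E} — all of the relation — so {A, D} is a candidate key.
No proper subset of any of these is a key, and no other minimal superkey exists.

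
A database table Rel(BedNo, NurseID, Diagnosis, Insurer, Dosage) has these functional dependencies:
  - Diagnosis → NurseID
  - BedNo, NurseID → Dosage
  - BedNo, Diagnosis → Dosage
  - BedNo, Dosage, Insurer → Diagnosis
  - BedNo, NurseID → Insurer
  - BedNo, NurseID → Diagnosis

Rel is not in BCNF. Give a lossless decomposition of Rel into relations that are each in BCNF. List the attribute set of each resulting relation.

Candidate keys of the original relation: {BedNo, Diagnosis}, {BedNo, Dosage, Insurer}, {BedNo, NurseID}.
{BedNo, Diagnosis, Dosage, Insurer, NurseID}: {Diagnosis} determines {Diagnosis, NurseID} here but is not a superkey — split on Diagnosis → NurseID, giving {Diagnosis, NurseID} and {BedNo, Diagnosis, Dosage, Insurer}.
{Diagnosis, NurseID}: every determinant is a superkey — BCNF.
{BedNo, Diagnosis, Dosage, Insurer}: every determinant is a superkey — BCNF.

{BedNo, Diagnosis, Dosage, Insurer}; {Diagnosis, NurseID}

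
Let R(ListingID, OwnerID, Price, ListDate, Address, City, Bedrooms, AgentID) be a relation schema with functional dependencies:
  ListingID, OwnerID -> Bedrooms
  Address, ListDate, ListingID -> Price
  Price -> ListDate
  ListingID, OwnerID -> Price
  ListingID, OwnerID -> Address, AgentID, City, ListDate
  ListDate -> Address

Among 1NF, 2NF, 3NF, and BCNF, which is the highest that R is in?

Candidate key: {ListingID, OwnerID}. Prime attributes: {ListingID, OwnerID}.
Address, ListDate, ListingID -> Price: {Address, ListDate, ListingID}⁺ = {Address, ListDate, ListingID, Price}, which is not all of the attributes, so the left side is not a superkey — BCNF is violated.
Address, ListDate, ListingID -> Price has non-prime {Price} on the right and a non-superkey on the left, so 3NF fails.
Checking every proper subset of each key, none determines a non-prime attribute — 2NF is satisfied.

2NF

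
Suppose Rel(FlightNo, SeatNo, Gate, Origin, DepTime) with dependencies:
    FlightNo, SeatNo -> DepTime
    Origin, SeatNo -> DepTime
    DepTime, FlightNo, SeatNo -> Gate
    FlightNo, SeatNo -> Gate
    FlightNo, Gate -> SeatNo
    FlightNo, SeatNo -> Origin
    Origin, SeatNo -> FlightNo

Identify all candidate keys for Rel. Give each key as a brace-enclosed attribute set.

Closure of {FlightNo, Gate} is {DepTime, FlightNo, Gate, Origin, SeatNo}, the whole schema; {FlightNo, Gate} is a candidate key.
Closure of {FlightNo, SeatNo} is {DepTime, FlightNo, Gate, Origin, SeatNo}, the whole schema; {FlightNo, SeatNo} is a candidate key.
Closure of {Origin, SeatNo} is {DepTime, FlightNo, Gate, Origin, SeatNo}, the whole schema; {Origin, SeatNo} is a candidate key.
Any other superkey properly contains one of these, so there are no further candidate keys.

{FlightNo, Gate}, {FlightNo, SeatNo}, {Origin, SeatNo}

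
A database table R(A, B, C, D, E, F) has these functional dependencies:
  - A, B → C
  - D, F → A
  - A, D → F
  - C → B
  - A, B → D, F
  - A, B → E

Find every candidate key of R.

{A, B}⁺ = {A, B, C, D, E, F} — all of the relation — so {A, B} is a candidate key.
{A, C}⁺ = {A, B, C, D, E, F} — all of the relation — so {A, C} is a candidate key.
{B, D, F}⁺ = {A, B, C, D, E, F} — all of the relation — so {B, D, F} is a candidate key.
{C, D, F}⁺ = {A, B, C, D, E, F} — all of the relation — so {C, D, F} is a candidate key.
These are minimal and exhaustive — every other superkey contains one of them.

{A, B}, {A, C}, {B, D, F}, {C, D, F}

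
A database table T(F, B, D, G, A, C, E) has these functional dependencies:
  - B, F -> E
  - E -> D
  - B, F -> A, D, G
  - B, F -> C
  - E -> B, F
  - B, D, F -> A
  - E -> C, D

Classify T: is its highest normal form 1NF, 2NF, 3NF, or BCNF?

BCNF

Candidate keys: {B, F}, {E}. Prime attributes: {B, E, F}.
The left-hand side of every FD is a superkey, so BCNF is satisfied.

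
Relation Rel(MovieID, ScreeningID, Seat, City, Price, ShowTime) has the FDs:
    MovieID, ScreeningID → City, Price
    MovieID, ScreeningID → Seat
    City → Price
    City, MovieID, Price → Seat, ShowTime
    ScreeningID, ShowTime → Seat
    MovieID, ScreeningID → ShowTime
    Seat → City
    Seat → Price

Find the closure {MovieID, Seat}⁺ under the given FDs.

Start with {MovieID, Seat}.
Seat → City applies; add {City} → now {City, MovieID, Seat}.
Seat → Price applies; add {Price} → now {City, MovieID, Price, Seat}.
City, MovieID, Price → Seat, ShowTime applies; add {ShowTime} → now {City, MovieID, Price, Seat, ShowTime}.
No further FD applies.

{City, MovieID, Price, Seat, ShowTime}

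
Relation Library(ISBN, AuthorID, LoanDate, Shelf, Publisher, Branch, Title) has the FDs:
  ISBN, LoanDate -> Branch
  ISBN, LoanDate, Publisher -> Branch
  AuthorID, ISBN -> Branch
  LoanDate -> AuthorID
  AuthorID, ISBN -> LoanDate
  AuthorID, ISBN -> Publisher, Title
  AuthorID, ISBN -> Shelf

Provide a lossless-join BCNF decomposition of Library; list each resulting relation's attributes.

{AuthorID, LoanDate}; {Branch, ISBN, LoanDate, Publisher, Shelf, Title}

Candidate keys of the original relation: {AuthorID, ISBN}, {ISBN, LoanDate}.
{AuthorID, Branch, ISBN, LoanDate, Publisher, Shelf, Title}: {LoanDate} determines {AuthorID, LoanDate} here but is not a superkey — split on LoanDate -> AuthorID, giving {AuthorID, LoanDate} and {Branch, ISBN, LoanDate, Publisher, Shelf, Title}.
{AuthorID, LoanDate} has no BCNF violation.
{Branch, ISBN, LoanDate, Publisher, Shelf, Title} has no BCNF violation.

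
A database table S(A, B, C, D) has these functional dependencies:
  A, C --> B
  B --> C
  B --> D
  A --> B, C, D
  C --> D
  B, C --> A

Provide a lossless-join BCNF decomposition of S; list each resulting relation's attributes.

{A, B, C}; {C, D}

Candidate keys of the original relation: {A}, {B}.
Within {A, B, C, D}: {C}⁺ ∩ {A, B, C, D} = {C, D}, not the whole set, so C --> D violates BCNF; decompose into {C, D} and {A, B, C}.
{C, D}: every determinant is a superkey — BCNF.
{A, B, C}: every determinant is a superkey — BCNF.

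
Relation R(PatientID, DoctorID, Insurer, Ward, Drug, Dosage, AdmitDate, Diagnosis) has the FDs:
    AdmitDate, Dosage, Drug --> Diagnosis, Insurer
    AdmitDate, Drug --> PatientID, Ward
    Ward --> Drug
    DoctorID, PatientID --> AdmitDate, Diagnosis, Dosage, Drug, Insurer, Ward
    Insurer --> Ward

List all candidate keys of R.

Attributes never on any right-hand side: {DoctorID} — every candidate key must contain it.
{DoctorID, PatientID}⁺ = {AdmitDate, Diagnosis, DoctorID, Dosage, Drug, Insurer, PatientID, Ward}, which is every attribute, so {DoctorID, PatientID} is a candidate key.
{AdmitDate, DoctorID, Drug}⁺ = {AdmitDate, Diagnosis, DoctorID, Dosage, Drug, Insurer, PatientID, Ward}, which is every attribute, so {AdmitDate, DoctorID, Drug} is a candidate key.
{AdmitDate, DoctorID, Insurer}⁺ = {AdmitDate, Diagnosis, DoctorID, Dosage, Drug, Insurer, PatientID, Ward}, which is every attribute, so {AdmitDate, DoctorID, Insurer} is a candidate key.
{AdmitDate, DoctorID, Ward}⁺ = {AdmitDate, Diagnosis, DoctorID, Dosage, Drug, Insurer, PatientID, Ward}, which is every attribute, so {AdmitDate, DoctorID, Ward} is a candidate key.
No proper subset of any of these is a key, and no other minimal superkey exists.

{AdmitDate, DoctorID, Drug}, {AdmitDate, DoctorID, Insurer}, {AdmitDate, DoctorID, Ward}, {DoctorID, PatientID}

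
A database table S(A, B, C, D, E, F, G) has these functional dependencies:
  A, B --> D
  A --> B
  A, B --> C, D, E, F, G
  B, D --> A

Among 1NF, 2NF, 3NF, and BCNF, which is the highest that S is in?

BCNF

Candidate keys: {A}, {B, D}. Prime attributes: {A, B, D}.
The left-hand side of every FD is a superkey, so BCNF is satisfied.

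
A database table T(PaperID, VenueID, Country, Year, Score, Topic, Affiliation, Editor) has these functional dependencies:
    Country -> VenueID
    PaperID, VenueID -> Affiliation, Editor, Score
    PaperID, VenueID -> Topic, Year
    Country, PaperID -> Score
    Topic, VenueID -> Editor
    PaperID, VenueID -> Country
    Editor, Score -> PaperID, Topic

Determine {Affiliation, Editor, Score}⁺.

{Affiliation, Editor, PaperID, Score, Topic}

Start with {Affiliation, Editor, Score}.
Editor, Score -> PaperID, Topic applies; add {PaperID, Topic} → now {Affiliation, Editor, PaperID, Score, Topic}.
No further FD applies.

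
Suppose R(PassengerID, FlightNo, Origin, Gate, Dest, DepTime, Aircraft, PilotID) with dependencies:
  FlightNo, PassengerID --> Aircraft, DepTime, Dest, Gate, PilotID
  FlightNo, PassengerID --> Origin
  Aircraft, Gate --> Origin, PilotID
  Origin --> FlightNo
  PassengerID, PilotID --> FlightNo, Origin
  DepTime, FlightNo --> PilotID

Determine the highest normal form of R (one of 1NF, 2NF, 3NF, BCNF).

Candidate keys: {Aircraft, Gate, PassengerID}, {FlightNo, PassengerID}, {Origin, PassengerID}, {PassengerID, PilotID}. Prime attributes: {Aircraft, FlightNo, Gate, Origin, PassengerID, PilotID}.
Aircraft, Gate --> Origin, PilotID: {Aircraft, Gate}⁺ = {Aircraft, FlightNo, Gate, Origin, PilotID}, which is not all of the attributes, so the left side is not a superkey — BCNF is violated.
Its right-hand attributes {Origin, PilotID} are all prime, as are those of every other non-superkey FD — the relation is in 3NF.

3NF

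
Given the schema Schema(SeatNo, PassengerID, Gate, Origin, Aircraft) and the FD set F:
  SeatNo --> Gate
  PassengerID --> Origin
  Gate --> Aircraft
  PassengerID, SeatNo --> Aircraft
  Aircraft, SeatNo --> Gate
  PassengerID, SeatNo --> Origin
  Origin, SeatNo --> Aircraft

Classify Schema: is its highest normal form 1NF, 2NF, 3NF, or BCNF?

Candidate key: {PassengerID, SeatNo}. Prime attributes: {PassengerID, SeatNo}.
SeatNo --> Gate breaks BCNF: {SeatNo}⁺ = {Aircraft, Gate, SeatNo}, so {SeatNo} is not a superkey.
SeatNo --> Gate determines the non-prime attribute {Gate} from a non-superkey — 3NF is violated.
{PassengerID} is a proper subset of the key {PassengerID, SeatNo}, and {PassengerID}⁺ contains the non-prime attribute {Origin} — a partial dependency, so 2NF is violated.

1NF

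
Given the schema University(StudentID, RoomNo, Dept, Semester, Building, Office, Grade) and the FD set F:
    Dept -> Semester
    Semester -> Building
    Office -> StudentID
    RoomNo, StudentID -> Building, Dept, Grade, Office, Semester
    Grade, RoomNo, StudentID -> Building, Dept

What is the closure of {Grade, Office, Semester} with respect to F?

{Building, Grade, Office, Semester, StudentID}

Start with {Grade, Office, Semester}.
Semester -> Building applies; add {Building} → now {Building, Grade, Office, Semester}.
Office -> StudentID applies; add {StudentID} → now {Building, Grade, Office, Semester, StudentID}.
No further FD applies.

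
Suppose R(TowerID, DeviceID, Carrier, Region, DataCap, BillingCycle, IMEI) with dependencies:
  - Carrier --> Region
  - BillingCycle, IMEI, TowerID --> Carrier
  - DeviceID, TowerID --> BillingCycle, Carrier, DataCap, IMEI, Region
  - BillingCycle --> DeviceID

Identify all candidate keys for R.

{BillingCycle, TowerID}, {DeviceID, TowerID}

{TowerID} never appears on the right of any FD, so every key must include it.
{BillingCycle, TowerID}⁺ = {BillingCycle, Carrier, DataCap, DeviceID, IMEI, Region, TowerID} — all of the relation — so {BillingCycle, TowerID} is a candidate key.
{DeviceID, TowerID}⁺ = {BillingCycle, Carrier, DataCap, DeviceID, IMEI, Region, TowerID} — all of the relation — so {DeviceID, TowerID} is a candidate key.
No proper subset of any of these is a key, and no other minimal superkey exists.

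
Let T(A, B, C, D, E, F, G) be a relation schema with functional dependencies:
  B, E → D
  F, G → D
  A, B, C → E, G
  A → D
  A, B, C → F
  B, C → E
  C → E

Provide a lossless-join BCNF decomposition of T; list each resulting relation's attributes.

{A, B, C, F, G}; {B, D, E}; {C, E}

Candidate key of the original relation: {A, B, C}.
Within {A, B, C, D, E, F, G}: {B, E}⁺ ∩ {A, B, C, D, E, F, G} = {B, D, E}, not the whole set, so B, E → D violates BCNF; decompose into {B, D, E} and {A, B, C, E, F, G}.
{B, D, E} is in BCNF.
Within {A, B, C, E, F, G}: {B, C}⁺ ∩ {A, B, C, E, F, G} = {B, C, E}, not the whole set, so B, C → E violates BCNF; decompose into {B, C, E} and {A, B, C, F, G}.
Within {B, C, E}: {C}⁺ ∩ {B, C, E} = {C, E}, not the whole set, so C → E violates BCNF; decompose into {C, E} and {B, C}.
{C, E} is in BCNF.
{B, C} is in BCNF.
{A, B, C, F, G} is in BCNF.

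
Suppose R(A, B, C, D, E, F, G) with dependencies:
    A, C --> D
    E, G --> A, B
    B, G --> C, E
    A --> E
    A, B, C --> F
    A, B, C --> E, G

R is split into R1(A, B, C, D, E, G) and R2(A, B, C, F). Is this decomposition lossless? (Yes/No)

The shared attributes are {A, B, C} and {A, B, C}⁺ = {A, B, C, D, E, F, G}.
R1 is contained in that closure, so R1 ∩ R2 --> R1 holds and the join is lossless.

Yes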